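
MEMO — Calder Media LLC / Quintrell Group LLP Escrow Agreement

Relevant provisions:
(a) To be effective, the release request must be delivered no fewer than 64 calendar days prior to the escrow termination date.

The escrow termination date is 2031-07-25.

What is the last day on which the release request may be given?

2031-05-22

2031-07-25 minus 64 days is 2031-05-22.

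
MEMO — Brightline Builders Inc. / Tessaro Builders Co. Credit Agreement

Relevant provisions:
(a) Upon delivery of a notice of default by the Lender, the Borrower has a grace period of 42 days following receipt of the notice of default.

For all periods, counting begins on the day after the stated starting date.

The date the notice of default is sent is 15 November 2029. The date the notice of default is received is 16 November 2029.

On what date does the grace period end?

The last day of the grace period: 42 calendar days after 16 November 2029 is 28 December 2029.

28 December 2029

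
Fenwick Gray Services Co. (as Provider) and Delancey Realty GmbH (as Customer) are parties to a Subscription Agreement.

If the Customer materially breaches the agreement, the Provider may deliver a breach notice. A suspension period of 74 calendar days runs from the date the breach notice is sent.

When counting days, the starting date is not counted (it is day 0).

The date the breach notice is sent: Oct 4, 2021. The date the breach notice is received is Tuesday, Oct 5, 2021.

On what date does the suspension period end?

Adding 74 calendar days to Oct 4, 2021 gives Dec 17, 2021, which is the last day of the suspension period.

Dec 17, 2021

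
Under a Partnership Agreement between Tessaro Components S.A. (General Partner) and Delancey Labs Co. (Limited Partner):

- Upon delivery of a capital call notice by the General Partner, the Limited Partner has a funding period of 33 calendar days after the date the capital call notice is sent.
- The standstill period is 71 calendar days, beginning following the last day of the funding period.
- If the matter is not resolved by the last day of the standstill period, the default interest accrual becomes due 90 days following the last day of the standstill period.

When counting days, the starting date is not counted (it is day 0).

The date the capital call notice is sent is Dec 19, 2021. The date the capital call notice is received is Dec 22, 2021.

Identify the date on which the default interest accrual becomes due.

The last day of the funding period: Dec 19, 2021 + 33 days = Jan 21, 2022.
The last day of the standstill period: 71 calendar days after Jan 21, 2022 is Apr 2, 2022.
Adding 90 calendar days to Apr 2, 2022 gives Jul 1, 2022, which is the date on which the default interest accrual becomes due.

Jul 1, 2022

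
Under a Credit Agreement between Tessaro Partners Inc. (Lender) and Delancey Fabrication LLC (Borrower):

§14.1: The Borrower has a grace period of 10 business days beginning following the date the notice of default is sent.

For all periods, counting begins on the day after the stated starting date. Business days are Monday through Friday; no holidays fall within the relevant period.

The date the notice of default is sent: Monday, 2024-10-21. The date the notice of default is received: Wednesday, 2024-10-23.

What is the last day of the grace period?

2024-11-04

The last day of the grace period: 10 business days after Monday, 2024-10-21, skipping weekends — Oct 22, Oct 23, Oct 24, Oct 25, Oct 28, Oct 29, Oct 30, Oct 31, Nov 1, Nov 4 — lands on Monday, 2024-11-04.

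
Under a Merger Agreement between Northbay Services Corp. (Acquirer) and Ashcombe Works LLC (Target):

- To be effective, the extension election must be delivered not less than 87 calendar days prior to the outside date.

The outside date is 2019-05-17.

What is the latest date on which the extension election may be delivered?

Counting back 87 calendar days from 2019-05-17 gives 2019-02-19.

2019-02-19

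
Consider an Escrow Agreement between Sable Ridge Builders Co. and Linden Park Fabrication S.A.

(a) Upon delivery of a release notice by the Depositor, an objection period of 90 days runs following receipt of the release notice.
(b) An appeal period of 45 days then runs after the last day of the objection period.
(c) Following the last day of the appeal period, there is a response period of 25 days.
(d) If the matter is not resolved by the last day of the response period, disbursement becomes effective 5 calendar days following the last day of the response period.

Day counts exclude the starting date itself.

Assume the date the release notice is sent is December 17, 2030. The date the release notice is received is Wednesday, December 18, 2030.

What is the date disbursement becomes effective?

June 1, 2031

The last day of the objection period: December 18, 2030 + 90 days = March 18, 2031.
The last day of the appeal period: March 18, 2031 + 45 days = May 2, 2031.
Adding 25 calendar days to May 2, 2031 gives May 27, 2031, which is the last day of the response period.
Adding 5 calendar days to May 27, 2031 gives June 1, 2031, which is the date disbursement becomes effective.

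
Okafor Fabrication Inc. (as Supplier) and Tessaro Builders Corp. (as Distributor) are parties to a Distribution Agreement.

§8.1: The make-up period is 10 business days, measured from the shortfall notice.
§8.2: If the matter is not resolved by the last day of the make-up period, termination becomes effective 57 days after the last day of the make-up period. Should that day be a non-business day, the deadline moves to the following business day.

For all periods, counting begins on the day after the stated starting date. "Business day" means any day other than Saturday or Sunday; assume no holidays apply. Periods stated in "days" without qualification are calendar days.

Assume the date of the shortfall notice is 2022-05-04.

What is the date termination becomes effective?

The last day of the make-up period: 10 business days after Wednesday, 2022-05-04, skipping weekends — May 5, May 6, May 9, May 10, May 11, May 12, May 13, May 16, May 17, May 18 — lands on Wednesday, 2022-05-18.
Adding 57 calendar days to 2022-05-18 gives 2022-07-14, which is the date termination becomes effective. 2022-07-14 is a Thursday, so no roll-forward applies.

2022-07-14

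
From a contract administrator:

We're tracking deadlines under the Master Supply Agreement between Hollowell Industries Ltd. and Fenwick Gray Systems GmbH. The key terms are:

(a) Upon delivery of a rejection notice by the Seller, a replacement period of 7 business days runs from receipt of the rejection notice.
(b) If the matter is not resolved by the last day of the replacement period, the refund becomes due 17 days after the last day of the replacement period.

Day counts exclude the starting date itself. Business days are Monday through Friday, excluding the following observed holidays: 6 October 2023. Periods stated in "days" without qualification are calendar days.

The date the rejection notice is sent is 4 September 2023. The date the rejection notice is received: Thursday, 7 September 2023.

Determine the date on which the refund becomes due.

5 October 2023

The last day of the replacement period: counting 7 business days from Thursday, 7 September 2023 (Sep 8, Sep 11, Sep 12, Sep 13, Sep 14, Sep 15, Sep 18, skipping weekends) reaches Monday, 18 September 2023.
The date on which the refund becomes due: 17 calendar days after 18 September 2023 is 5 October 2023.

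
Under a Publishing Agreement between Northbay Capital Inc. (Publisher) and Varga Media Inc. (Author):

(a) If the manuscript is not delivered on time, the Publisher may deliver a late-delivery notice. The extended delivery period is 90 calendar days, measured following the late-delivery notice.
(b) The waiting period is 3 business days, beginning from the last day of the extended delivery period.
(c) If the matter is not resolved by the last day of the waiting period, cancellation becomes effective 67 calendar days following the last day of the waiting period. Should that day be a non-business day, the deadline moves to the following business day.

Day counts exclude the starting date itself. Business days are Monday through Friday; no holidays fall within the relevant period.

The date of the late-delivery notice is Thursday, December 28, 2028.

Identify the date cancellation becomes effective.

The last day of the extended delivery period: 90 calendar days after December 28, 2028 is March 28, 2029.
The last day of the waiting period: 3 business days after Wednesday, March 28, 2029, skipping weekends — Mar 29, Mar 30, Apr 2 — lands on Monday, April 2, 2029.
The date cancellation becomes effective: April 2, 2029 + 67 days = June 8, 2029. June 8, 2029 is a Friday, so no roll-forward applies.

June 8, 2029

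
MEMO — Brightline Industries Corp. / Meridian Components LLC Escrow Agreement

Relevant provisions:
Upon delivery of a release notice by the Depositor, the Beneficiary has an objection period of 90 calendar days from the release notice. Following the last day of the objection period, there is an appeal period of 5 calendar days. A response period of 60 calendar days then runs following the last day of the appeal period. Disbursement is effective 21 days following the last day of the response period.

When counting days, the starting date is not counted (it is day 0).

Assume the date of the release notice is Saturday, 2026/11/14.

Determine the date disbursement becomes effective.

Adding 90 calendar days to 2026/11/14 gives 2027/02/12, which is the last day of the objection period.
The last day of the appeal period: 2027/02/12 + 5 days = 2027/02/17.
The last day of the response period: 60 calendar days after 2027/02/17 is 2027/04/18.
The date disbursement becomes effective: 21 calendar days after 2027/04/18 is 2027/05/09.

2027/05/09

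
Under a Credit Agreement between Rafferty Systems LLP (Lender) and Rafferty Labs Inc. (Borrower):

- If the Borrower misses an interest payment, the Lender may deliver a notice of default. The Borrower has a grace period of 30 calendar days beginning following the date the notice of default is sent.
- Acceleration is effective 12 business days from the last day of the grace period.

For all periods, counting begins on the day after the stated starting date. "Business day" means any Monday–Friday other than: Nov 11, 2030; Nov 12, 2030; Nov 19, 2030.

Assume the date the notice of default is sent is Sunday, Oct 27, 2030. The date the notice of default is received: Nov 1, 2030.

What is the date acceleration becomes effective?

Dec 12, 2030

The last day of the grace period: 30 calendar days after Oct 27, 2030 is Nov 26, 2030.
From Tuesday, Nov 26, 2030, 12 business days (Nov 27, Nov 28, Nov 29, Dec 2, …, Dec 10, Dec 11, Dec 12, skipping weekends) brings us to Thursday, Dec 12, 2030, which is the date acceleration becomes effective.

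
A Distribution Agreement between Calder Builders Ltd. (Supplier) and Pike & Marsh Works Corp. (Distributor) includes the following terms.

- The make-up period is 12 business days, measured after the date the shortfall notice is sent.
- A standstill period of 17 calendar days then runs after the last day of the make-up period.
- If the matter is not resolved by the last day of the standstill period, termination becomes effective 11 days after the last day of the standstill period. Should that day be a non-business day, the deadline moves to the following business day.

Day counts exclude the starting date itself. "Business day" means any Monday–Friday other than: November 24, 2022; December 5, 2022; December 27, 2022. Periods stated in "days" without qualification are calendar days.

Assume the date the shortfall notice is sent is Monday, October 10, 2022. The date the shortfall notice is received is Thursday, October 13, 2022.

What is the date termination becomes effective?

November 23, 2022

The last day of the make-up period: counting 12 business days from Monday, October 10, 2022 (Oct 11, Oct 12, Oct 13, Oct 14, …, Oct 24, Oct 25, Oct 26, skipping weekends) reaches Wednesday, October 26, 2022.
The last day of the standstill period: 17 calendar days after October 26, 2022 is November 12, 2022.
The date termination becomes effective: November 12, 2022 + 11 days = November 23, 2022. November 23, 2022 is a Wednesday and is not a listed holiday, so no roll-forward applies.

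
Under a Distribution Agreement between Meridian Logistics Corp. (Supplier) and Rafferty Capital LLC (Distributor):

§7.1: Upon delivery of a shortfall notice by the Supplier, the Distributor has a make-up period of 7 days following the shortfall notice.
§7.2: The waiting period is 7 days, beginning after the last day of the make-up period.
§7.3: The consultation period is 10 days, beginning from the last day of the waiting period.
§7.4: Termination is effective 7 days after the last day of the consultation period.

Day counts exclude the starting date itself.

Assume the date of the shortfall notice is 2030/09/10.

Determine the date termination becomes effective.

2030/10/11

The last day of the make-up period: 7 calendar days after 2030/09/10 is 2030/09/17.
The last day of the waiting period: 7 calendar days after 2030/09/17 is 2030/09/24.
Adding 10 calendar days to 2030/09/24 gives 2030/10/04, which is the last day of the consultation period.
The date termination becomes effective: 2030/10/04 + 7 days = 2030/10/11.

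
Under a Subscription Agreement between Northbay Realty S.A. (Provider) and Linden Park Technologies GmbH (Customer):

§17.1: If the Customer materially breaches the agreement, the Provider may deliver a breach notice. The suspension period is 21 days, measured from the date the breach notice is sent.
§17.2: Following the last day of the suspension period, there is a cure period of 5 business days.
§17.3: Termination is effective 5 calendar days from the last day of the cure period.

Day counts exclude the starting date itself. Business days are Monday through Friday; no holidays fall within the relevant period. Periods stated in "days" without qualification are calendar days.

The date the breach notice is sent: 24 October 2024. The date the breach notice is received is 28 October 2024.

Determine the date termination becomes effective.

The last day of the suspension period: 24 October 2024 + 21 days = 14 November 2024.
The last day of the cure period: 5 business days after Thursday, 14 November 2024, skipping weekends — Nov 15, Nov 18, Nov 19, Nov 20, Nov 21 — lands on Thursday, 21 November 2024.
Adding 5 calendar days to 21 November 2024 gives 26 November 2024, which is the date termination becomes effective.

26 November 2024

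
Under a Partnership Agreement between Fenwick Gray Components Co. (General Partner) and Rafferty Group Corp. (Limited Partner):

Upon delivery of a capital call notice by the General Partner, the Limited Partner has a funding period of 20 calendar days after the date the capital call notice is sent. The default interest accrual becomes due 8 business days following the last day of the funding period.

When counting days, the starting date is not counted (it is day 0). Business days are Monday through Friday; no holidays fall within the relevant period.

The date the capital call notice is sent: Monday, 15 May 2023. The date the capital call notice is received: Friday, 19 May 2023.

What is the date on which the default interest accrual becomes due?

Adding 20 calendar days to 15 May 2023 gives 4 June 2023, which is the last day of the funding period.
The date on which the default interest accrual becomes due: 8 business days after Sunday, 4 June 2023, skipping weekends — Jun 5, Jun 6, Jun 7, Jun 8, Jun 9, Jun 12, Jun 13, Jun 14 — lands on Wednesday, 14 June 2023.

14 June 2023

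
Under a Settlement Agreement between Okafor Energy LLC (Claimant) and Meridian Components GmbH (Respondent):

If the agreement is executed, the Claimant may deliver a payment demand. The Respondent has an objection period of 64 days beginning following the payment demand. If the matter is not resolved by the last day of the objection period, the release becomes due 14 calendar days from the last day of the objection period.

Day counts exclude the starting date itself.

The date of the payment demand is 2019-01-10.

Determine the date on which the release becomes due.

2019-03-29

Adding 64 calendar days to 2019-01-10 gives 2019-03-15, which is the last day of the objection period.
The date on which the release becomes due: 2019-03-15 + 14 days = 2019-03-29.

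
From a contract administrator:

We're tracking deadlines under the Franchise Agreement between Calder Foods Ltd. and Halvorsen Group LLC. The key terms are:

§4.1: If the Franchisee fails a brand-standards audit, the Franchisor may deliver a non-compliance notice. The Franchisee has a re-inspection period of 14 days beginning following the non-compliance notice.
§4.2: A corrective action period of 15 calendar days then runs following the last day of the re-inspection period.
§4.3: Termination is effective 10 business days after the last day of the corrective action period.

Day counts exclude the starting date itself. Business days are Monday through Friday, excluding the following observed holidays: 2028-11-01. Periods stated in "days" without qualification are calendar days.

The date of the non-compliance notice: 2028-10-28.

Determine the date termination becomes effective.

The last day of the re-inspection period: 2028-10-28 + 14 days = 2028-11-11.
Adding 15 calendar days to 2028-11-11 gives 2028-11-26, which is the last day of the corrective action period.
The date termination becomes effective: 10 business days after Sunday, 2028-11-26, skipping weekends — Nov 27, Nov 28, Nov 29, Nov 30, Dec 1, Dec 4, Dec 5, Dec 6, Dec 7, Dec 8 — lands on Friday, 2028-12-08.

2028-12-08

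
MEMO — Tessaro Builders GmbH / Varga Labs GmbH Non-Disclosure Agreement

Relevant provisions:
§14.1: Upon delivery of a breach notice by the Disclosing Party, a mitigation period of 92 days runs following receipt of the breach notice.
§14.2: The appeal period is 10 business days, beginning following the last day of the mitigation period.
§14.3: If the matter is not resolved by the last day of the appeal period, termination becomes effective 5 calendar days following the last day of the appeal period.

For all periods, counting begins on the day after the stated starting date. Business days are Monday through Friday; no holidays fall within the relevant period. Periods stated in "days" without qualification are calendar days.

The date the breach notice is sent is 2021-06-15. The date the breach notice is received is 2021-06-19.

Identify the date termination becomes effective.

2021-10-06

Adding 92 calendar days to 2021-06-19 gives 2021-09-19, which is the last day of the mitigation period.
The last day of the appeal period: counting 10 business days from Sunday, 2021-09-19 (Sep 20, Sep 21, Sep 22, Sep 23, Sep 24, Sep 27, Sep 28, Sep 29, Sep 30, Oct 1, skipping weekends) reaches Friday, 2021-10-01.
Adding 5 calendar days to 2021-10-01 gives 2021-10-06, which is the date termination becomes effective.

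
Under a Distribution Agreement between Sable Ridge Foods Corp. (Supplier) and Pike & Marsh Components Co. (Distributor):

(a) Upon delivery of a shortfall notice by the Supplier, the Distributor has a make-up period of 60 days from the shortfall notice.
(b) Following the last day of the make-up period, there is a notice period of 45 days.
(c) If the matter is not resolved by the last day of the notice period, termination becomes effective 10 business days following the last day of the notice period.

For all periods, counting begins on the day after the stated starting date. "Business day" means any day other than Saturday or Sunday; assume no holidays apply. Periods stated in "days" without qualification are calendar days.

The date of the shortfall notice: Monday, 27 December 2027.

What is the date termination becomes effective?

24 April 2028

The last day of the make-up period: 27 December 2027 + 60 days = 25 February 2028.
The last day of the notice period: 25 February 2028 + 45 days = 10 April 2028.
From Monday, 10 April 2028, 10 business days (Apr 11, Apr 12, Apr 13, Apr 14, Apr 17, Apr 18, Apr 19, Apr 20, Apr 21, Apr 24, skipping weekends) brings us to Monday, 24 April 2028, which is the date termination becomes effective.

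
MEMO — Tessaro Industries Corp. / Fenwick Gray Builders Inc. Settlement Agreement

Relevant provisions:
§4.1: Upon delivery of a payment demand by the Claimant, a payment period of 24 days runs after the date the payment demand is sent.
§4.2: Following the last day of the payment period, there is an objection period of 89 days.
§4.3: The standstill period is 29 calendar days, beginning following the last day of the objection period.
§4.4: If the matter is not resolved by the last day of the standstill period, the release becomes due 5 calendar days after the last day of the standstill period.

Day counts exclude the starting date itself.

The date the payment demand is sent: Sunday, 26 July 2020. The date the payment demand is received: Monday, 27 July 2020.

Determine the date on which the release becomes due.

The last day of the payment period: 24 calendar days after 26 July 2020 is 19 August 2020.
Adding 89 calendar days to 19 August 2020 gives 16 November 2020, which is the last day of the objection period.
The last day of the standstill period: 29 calendar days after 16 November 2020 is 15 December 2020.
Adding 5 calendar days to 15 December 2020 gives 20 December 2020, which is the date on which the release becomes due.

20 December 2020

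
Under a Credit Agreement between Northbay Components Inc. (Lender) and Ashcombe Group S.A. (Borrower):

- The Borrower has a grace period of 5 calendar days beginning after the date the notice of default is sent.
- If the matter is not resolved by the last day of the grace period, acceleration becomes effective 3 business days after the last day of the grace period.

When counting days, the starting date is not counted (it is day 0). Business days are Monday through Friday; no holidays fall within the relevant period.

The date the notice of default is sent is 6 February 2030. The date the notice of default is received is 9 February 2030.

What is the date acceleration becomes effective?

14 February 2030

Adding 5 calendar days to 6 February 2030 gives 11 February 2030, which is the last day of the grace period.
From Monday, 11 February 2030, 3 business days (Feb 12, Feb 13, Feb 14, skipping weekends) brings us to Thursday, 14 February 2030, which is the date acceleration becomes effective.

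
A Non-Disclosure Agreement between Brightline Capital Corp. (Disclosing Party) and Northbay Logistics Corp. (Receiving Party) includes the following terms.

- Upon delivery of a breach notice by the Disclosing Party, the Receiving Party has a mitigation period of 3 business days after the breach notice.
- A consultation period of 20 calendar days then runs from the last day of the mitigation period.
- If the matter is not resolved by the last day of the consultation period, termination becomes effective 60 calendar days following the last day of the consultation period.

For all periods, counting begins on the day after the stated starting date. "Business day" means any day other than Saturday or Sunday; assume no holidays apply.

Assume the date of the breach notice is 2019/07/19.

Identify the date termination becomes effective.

From Friday, 2019/07/19, 3 business days (Jul 22, Jul 23, Jul 24, skipping weekends) brings us to Wednesday, 2019/07/24, which is the last day of the mitigation period.
The last day of the consultation period: 20 calendar days after 2019/07/24 is 2019/08/13.
The date termination becomes effective: 2019/08/13 + 60 days = 2019/10/12.

2019/10/12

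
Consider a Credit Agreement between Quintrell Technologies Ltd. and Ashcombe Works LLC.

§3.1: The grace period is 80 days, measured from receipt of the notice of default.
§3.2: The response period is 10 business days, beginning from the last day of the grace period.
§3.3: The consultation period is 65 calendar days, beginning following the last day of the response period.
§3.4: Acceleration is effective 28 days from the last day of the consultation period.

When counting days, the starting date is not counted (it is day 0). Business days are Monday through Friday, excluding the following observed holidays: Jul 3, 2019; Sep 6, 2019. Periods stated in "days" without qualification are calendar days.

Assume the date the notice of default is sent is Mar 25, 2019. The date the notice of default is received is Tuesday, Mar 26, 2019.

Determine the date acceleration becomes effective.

Sep 29, 2019

The last day of the grace period: Mar 26, 2019 + 80 days = Jun 14, 2019.
From Friday, Jun 14, 2019, 10 business days (Jun 17, Jun 18, Jun 19, Jun 20, Jun 21, Jun 24, Jun 25, Jun 26, Jun 27, Jun 28, skipping weekends) brings us to Friday, Jun 28, 2019, which is the last day of the response period.
The last day of the consultation period: 65 calendar days after Jun 28, 2019 is Sep 1, 2019.
The date acceleration becomes effective: 28 calendar days after Sep 1, 2019 is Sep 29, 2019.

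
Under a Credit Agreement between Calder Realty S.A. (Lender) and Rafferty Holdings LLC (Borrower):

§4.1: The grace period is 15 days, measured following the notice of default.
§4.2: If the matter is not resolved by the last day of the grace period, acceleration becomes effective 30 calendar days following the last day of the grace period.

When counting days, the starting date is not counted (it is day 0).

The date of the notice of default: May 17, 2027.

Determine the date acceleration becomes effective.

July 1, 2027

Adding 15 calendar days to May 17, 2027 gives June 1, 2027, which is the last day of the grace period.
Adding 30 calendar days to June 1, 2027 gives July 1, 2027, which is the date acceleration becomes effective.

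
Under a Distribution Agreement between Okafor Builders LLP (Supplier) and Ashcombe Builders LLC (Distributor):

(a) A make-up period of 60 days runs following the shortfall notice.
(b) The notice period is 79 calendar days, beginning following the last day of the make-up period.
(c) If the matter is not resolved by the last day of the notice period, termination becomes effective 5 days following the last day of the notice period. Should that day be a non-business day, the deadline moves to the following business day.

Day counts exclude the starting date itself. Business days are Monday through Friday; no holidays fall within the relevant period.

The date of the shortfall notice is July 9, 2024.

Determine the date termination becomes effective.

Adding 60 calendar days to July 9, 2024 gives September 7, 2024, which is the last day of the make-up period.
Adding 79 calendar days to September 7, 2024 gives November 25, 2024, which is the last day of the notice period.
Adding 5 calendar days to November 25, 2024 gives November 30, 2024, which is the date termination becomes effective. That falls on a Saturday, so it rolls to the next business day, Monday, December 2, 2024.

December 2, 2024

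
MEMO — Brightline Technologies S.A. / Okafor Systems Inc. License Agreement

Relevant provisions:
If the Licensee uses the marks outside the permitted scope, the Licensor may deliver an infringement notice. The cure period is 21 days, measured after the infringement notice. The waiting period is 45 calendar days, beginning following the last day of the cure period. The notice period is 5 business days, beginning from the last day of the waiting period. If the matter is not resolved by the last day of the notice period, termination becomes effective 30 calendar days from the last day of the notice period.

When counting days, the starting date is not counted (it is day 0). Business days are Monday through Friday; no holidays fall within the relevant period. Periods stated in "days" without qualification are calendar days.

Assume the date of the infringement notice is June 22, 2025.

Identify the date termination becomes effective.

October 3, 2025

The last day of the cure period: June 22, 2025 + 21 days = July 13, 2025.
The last day of the waiting period: 45 calendar days after July 13, 2025 is August 27, 2025.
The last day of the notice period: 5 business days after Wednesday, August 27, 2025, skipping weekends — Aug 28, Aug 29, Sep 1, Sep 2, Sep 3 — lands on Wednesday, September 3, 2025.
Adding 30 calendar days to September 3, 2025 gives October 3, 2025, which is the date termination becomes effective.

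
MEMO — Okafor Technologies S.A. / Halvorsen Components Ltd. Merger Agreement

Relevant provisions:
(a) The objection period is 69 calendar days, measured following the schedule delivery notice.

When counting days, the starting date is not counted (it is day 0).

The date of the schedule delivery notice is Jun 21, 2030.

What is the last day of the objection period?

Aug 29, 2030

The last day of the objection period: 69 calendar days after Jun 21, 2030 is Aug 29, 2030.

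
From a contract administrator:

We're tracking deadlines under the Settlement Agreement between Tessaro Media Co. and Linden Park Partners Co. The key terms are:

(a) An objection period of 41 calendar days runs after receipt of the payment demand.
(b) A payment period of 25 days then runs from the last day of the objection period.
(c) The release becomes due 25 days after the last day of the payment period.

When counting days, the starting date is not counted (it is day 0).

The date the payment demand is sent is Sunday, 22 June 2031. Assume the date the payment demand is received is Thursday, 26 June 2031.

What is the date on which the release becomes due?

25 September 2031

The last day of the objection period: 26 June 2031 + 41 days = 6 August 2031.
The last day of the payment period: 6 August 2031 + 25 days = 31 August 2031.
The date on which the release becomes due: 31 August 2031 + 25 days = 25 September 2031.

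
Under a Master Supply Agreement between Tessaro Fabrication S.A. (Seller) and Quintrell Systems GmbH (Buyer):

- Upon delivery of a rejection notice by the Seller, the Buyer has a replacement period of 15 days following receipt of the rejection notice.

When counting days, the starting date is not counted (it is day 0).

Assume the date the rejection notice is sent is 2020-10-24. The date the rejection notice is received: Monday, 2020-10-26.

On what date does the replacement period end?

2020-11-10

Adding 15 calendar days to 2020-10-26 gives 2020-11-10, which is the last day of the replacement period.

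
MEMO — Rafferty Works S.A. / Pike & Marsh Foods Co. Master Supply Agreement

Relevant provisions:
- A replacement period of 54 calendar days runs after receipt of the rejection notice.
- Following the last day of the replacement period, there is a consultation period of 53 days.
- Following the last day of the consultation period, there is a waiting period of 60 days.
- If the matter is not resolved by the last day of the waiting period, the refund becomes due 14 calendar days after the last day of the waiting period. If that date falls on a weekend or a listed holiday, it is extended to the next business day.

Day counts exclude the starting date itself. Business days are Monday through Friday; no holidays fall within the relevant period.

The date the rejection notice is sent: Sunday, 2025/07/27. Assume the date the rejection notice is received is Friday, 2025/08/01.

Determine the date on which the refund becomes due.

2026/01/29

The last day of the replacement period: 2025/08/01 + 54 days = 2025/09/24.
The last day of the consultation period: 53 calendar days after 2025/09/24 is 2025/11/16.
The last day of the waiting period: 60 calendar days after 2025/11/16 is 2026/01/15.
The date on which the refund becomes due: 2026/01/15 + 14 days = 2026/01/29. 2026/01/29 is a Thursday, so no roll-forward applies.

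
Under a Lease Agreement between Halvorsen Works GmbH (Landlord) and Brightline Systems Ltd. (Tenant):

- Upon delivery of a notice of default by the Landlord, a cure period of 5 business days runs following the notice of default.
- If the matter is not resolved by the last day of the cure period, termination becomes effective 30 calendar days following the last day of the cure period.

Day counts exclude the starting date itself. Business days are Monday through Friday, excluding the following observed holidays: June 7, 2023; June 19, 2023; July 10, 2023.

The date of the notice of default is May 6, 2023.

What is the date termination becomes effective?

The last day of the cure period: counting 5 business days from Saturday, May 6, 2023 (May 8, May 9, May 10, May 11, May 12, skipping weekends) reaches Friday, May 12, 2023.
The date termination becomes effective: 30 calendar days after May 12, 2023 is June 11, 2023.

June 11, 2023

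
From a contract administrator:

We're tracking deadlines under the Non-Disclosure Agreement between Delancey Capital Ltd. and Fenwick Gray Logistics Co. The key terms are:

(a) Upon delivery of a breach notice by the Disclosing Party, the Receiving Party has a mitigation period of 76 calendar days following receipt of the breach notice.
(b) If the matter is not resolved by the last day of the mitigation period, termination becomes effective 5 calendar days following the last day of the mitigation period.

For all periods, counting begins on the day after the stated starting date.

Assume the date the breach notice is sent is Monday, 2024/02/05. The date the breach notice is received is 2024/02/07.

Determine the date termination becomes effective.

The last day of the mitigation period: 76 calendar days after 2024/02/07 is 2024/04/23.
Adding 5 calendar days to 2024/04/23 gives 2024/04/28, which is the date termination becomes effective.

2024/04/28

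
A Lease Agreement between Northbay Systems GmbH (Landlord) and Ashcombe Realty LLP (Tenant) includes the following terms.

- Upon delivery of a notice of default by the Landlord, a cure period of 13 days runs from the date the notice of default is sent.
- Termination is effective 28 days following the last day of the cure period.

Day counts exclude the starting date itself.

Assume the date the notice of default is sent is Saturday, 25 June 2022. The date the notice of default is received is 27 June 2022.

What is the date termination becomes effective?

Adding 13 calendar days to 25 June 2022 gives 8 July 2022, which is the last day of the cure period.
Adding 28 calendar days to 8 July 2022 gives 5 August 2022, which is the date termination becomes effective.

5 August 2022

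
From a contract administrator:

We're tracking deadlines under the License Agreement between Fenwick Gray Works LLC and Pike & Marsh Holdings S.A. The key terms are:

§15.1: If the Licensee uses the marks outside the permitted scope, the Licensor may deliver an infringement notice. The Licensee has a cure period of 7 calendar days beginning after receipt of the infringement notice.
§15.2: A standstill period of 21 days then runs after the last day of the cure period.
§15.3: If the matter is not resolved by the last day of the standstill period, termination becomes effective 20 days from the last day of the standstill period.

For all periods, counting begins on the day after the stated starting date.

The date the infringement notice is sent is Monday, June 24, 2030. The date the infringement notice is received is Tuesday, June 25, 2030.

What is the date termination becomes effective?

The last day of the cure period: June 25, 2030 + 7 days = July 2, 2030.
The last day of the standstill period: July 2, 2030 + 21 days = July 23, 2030.
Adding 20 calendar days to July 23, 2030 gives August 12, 2030, which is the date termination becomes effective.

August 12, 2030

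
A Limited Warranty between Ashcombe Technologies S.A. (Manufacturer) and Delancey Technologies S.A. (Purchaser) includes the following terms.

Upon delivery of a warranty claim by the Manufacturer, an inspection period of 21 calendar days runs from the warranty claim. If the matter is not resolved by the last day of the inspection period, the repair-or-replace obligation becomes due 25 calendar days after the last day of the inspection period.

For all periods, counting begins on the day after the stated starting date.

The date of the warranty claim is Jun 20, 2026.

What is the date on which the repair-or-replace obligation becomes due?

Aug 5, 2026

The last day of the inspection period: Jun 20, 2026 + 21 days = Jul 11, 2026.
The date on which the repair-or-replace obligation becomes due: 25 calendar days after Jul 11, 2026 is Aug 5, 2026.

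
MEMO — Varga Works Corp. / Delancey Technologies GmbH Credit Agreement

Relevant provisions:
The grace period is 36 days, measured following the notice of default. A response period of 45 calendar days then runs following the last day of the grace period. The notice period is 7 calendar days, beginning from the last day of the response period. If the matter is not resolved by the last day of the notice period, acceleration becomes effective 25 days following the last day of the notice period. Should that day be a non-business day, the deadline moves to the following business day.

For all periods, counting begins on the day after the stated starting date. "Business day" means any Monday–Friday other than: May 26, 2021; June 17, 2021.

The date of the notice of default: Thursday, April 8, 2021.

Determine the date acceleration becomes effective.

July 30, 2021

The last day of the grace period: April 8, 2021 + 36 days = May 14, 2021.
The last day of the response period: 45 calendar days after May 14, 2021 is June 28, 2021.
Adding 7 calendar days to June 28, 2021 gives July 5, 2021, which is the last day of the notice period.
Adding 25 calendar days to July 5, 2021 gives July 30, 2021, which is the date acceleration becomes effective. July 30, 2021 is a Friday and is not a listed holiday, so no roll-forward applies.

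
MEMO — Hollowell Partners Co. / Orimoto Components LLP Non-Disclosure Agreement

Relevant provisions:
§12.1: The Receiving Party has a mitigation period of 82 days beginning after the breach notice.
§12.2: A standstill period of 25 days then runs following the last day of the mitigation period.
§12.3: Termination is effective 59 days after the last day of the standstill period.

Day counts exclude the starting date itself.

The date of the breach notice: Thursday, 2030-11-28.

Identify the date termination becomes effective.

Adding 82 calendar days to 2030-11-28 gives 2031-02-18, which is the last day of the mitigation period.
The last day of the standstill period: 2031-02-18 + 25 days = 2031-03-15.
The date termination becomes effective: 2031-03-15 + 59 days = 2031-05-13.

2031-05-13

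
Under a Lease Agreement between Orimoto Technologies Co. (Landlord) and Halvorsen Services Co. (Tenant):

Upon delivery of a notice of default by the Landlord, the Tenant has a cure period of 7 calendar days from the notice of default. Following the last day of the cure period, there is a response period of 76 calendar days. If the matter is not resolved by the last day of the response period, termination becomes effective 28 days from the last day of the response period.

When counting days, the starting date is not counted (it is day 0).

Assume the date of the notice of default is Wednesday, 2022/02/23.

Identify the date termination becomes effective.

Adding 7 calendar days to 2022/02/23 gives 2022/03/02, which is the last day of the cure period.
The last day of the response period: 76 calendar days after 2022/03/02 is 2022/05/17.
Adding 28 calendar days to 2022/05/17 gives 2022/06/14, which is the date termination becomes effective.

2022/06/14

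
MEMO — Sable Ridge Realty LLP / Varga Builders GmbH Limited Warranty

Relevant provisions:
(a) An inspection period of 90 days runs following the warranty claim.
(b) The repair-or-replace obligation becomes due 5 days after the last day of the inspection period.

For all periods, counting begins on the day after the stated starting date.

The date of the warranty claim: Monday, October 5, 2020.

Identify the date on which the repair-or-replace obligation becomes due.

Adding 90 calendar days to October 5, 2020 gives January 3, 2021, which is the last day of the inspection period.
The date on which the repair-or-replace obligation becomes due: 5 calendar days after January 3, 2021 is January 8, 2021.

January 8, 2021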